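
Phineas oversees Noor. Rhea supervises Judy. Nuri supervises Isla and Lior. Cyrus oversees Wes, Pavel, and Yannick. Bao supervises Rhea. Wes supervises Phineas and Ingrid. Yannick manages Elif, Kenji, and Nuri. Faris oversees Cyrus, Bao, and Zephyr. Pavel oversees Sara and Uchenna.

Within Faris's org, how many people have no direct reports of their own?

10

The people in Faris's organization with no one reporting to them are Zephyr, Judy, Elif, Kenji, Lior, Isla, Uchenna, Sara, Ingrid, Noor. That is 10.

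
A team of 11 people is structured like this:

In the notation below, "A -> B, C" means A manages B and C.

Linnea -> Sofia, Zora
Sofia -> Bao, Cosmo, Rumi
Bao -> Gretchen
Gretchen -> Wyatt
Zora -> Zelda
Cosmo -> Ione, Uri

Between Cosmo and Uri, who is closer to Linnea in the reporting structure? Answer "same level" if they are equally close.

Cosmo

Cosmo is 2 levels below Linnea; Uri is 3. Cosmo is higher.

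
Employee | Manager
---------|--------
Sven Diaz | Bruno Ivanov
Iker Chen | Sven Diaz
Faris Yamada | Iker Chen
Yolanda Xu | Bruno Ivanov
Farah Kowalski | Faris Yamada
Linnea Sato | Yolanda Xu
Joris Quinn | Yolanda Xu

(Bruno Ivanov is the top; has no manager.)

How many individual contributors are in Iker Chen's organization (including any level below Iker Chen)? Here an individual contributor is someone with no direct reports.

The only person in Iker Chen's organization with no one reporting to them is Farah Kowalski. That is 1.

1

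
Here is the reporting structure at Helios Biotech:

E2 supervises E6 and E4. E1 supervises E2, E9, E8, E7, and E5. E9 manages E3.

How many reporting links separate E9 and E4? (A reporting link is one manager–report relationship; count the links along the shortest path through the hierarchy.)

3

E9 is 1 level below E1, and E4 is 2 levels below E1 (their lowest common manager). The shortest path runs up from E9 to E1 and back down to E4: 1 + 2 = 3 links.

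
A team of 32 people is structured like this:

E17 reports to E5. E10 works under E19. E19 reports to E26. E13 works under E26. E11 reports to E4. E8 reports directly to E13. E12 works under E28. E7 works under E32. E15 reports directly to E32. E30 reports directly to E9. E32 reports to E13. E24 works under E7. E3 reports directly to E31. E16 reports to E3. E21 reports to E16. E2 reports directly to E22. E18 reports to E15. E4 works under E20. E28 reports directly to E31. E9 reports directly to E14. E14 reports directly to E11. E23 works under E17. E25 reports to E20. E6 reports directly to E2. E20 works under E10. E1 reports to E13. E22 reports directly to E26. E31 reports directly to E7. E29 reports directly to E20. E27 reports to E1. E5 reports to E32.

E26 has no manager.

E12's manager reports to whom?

E31

E12 reports to E28, and E28 reports to E31. So E12's skip-level manager is E31.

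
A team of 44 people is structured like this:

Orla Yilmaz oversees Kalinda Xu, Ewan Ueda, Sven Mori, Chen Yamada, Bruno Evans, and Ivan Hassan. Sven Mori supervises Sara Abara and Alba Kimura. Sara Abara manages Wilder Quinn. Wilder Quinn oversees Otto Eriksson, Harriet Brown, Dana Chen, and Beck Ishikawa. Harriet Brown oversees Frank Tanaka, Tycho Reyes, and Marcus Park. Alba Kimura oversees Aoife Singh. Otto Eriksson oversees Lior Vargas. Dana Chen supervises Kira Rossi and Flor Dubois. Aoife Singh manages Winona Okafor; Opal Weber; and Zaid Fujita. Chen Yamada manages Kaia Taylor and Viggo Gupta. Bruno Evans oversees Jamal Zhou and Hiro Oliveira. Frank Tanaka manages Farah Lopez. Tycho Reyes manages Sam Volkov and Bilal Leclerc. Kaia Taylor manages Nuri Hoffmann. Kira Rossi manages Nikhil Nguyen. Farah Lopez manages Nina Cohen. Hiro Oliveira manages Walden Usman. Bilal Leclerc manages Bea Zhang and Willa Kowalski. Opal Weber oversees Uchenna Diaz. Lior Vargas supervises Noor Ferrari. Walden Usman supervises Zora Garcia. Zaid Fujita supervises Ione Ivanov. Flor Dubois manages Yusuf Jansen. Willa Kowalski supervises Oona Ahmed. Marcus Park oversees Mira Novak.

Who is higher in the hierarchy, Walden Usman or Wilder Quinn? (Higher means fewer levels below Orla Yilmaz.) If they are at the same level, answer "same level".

Both Walden Usman and Wilder Quinn are 3 levels below Orla Yilmaz.

same level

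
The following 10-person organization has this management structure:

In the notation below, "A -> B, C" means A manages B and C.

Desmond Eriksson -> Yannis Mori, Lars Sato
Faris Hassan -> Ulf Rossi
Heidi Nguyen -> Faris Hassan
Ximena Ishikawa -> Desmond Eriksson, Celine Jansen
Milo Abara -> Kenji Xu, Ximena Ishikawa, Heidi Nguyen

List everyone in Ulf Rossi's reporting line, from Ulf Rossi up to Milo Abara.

Ulf Rossi -> Faris Hassan -> Heidi Nguyen -> Milo Abara

Ulf Rossi reports to Faris Hassan. Faris Hassan reports to Heidi Nguyen. Heidi Nguyen reports to Milo Abara. Milo Abara is at the top.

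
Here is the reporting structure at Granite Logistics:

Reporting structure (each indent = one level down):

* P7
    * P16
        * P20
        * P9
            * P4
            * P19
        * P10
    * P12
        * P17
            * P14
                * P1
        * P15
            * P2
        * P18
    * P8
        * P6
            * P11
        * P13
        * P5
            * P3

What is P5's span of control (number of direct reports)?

P5 directly manages P3. That is 1 direct report.

1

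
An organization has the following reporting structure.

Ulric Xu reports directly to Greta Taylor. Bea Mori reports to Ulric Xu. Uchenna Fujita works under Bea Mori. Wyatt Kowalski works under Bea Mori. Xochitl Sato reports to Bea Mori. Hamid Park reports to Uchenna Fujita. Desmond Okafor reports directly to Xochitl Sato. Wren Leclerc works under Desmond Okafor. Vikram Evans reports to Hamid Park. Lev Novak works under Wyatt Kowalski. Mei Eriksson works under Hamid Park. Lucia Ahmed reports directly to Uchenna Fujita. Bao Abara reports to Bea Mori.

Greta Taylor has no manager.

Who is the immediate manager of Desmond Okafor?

Xochitl Sato

Desmond Okafor reports directly to Xochitl Sato.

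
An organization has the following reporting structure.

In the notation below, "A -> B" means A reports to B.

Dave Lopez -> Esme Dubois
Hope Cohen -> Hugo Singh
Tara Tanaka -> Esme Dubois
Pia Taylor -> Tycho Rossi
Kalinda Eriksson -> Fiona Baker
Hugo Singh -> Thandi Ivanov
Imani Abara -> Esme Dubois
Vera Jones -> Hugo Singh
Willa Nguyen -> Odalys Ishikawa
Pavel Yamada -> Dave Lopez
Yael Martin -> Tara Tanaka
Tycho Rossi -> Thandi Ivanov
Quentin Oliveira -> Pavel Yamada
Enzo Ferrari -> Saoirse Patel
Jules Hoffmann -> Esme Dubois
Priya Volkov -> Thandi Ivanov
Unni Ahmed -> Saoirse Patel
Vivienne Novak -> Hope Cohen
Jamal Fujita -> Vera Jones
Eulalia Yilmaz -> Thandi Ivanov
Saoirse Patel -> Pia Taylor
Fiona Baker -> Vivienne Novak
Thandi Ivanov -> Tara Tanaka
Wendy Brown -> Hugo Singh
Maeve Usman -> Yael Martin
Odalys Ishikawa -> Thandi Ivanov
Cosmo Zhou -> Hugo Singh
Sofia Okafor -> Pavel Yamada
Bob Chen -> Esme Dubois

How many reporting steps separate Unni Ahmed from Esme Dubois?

Chain from Unni Ahmed up to Esme Dubois: Unni Ahmed → Saoirse Patel → Pia Taylor → Tycho Rossi → Thandi Ivanov → Tara Tanaka → Esme Dubois. That is 6 steps up, so Unni Ahmed is 6 levels below Esme Dubois.

6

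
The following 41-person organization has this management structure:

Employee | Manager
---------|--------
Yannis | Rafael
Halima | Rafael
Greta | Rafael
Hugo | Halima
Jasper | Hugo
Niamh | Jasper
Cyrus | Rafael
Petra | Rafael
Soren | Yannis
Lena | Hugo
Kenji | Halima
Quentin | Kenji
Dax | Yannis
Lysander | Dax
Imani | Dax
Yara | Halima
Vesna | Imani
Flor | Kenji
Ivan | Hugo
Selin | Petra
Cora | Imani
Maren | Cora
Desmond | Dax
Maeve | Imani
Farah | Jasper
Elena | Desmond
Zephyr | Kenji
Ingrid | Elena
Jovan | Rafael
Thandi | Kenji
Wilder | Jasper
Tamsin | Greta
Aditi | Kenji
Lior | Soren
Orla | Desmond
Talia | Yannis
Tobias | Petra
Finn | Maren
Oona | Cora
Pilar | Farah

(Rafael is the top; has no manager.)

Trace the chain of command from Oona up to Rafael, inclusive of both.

Oona -> Cora -> Imani -> Dax -> Yannis -> Rafael

Oona reports to Cora. Cora reports to Imani. Imani reports to Dax. Dax reports to Yannis. Yannis reports to Rafael. Rafael is at the top.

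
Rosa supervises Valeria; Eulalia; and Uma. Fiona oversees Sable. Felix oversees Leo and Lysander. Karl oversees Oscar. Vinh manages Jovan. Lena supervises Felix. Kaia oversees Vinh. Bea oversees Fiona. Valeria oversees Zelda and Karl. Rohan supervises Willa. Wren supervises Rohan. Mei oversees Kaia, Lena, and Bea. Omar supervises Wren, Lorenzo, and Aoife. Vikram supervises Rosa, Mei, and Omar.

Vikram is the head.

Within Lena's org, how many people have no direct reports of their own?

The people in Lena's organization with no one reporting to them are Lysander, Leo. That is 2.

2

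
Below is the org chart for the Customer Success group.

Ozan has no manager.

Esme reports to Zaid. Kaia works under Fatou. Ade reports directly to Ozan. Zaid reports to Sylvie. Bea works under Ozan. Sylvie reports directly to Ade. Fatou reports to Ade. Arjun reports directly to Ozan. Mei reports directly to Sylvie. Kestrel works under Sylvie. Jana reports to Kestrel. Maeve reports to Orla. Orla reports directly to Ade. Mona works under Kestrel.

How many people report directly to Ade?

3

Ade directly manages Sylvie, Orla, Fatou. That is 3 direct reports.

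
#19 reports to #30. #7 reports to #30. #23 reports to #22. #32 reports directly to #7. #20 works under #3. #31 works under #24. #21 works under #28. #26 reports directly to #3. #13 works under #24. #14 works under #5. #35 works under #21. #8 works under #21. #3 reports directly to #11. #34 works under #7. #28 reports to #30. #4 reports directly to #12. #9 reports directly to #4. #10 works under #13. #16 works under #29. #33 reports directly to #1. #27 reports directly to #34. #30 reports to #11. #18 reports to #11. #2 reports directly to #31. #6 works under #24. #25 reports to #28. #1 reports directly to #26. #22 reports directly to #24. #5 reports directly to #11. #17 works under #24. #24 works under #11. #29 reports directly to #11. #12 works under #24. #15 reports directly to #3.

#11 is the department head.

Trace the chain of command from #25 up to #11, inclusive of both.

#25 -> #28 -> #30 -> #11

#25 reports to #28. #28 reports to #30. #30 reports to #11. #11 is at the top.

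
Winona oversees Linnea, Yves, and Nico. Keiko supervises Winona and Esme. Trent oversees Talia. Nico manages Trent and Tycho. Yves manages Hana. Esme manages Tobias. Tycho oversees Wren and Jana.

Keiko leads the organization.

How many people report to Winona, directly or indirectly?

9

Winona directly manages Nico, Yves, Linnea. Under Nico: Trent, Talia, Tycho, Jana, Wren (5). Under Yves: Hana (1). Linnea has no reports. So Winona's organization is 3 direct reports plus everyone under them: 6 + 2 + 1 = 9.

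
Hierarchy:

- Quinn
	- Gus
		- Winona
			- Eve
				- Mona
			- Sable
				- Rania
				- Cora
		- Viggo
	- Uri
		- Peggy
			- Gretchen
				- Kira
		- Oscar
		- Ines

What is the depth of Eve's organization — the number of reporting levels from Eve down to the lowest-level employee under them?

The longest chain under Eve runs Eve → Mona, which is 1 level below Eve.

1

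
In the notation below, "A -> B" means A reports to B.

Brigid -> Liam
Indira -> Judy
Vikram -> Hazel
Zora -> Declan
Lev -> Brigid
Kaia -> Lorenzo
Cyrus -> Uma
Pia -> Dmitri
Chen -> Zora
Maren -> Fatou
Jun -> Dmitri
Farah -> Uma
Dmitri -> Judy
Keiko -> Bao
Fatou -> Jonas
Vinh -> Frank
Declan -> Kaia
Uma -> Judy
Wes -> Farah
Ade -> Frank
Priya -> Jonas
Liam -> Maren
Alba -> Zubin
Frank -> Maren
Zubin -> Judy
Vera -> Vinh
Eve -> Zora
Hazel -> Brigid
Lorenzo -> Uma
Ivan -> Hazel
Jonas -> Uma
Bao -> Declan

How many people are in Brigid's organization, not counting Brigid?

4

Brigid directly manages Hazel, Lev. Under Hazel: Vikram, Ivan (2). Lev has no reports. So Brigid's organization is 2 direct reports plus everyone under them: 3 + 1 = 4.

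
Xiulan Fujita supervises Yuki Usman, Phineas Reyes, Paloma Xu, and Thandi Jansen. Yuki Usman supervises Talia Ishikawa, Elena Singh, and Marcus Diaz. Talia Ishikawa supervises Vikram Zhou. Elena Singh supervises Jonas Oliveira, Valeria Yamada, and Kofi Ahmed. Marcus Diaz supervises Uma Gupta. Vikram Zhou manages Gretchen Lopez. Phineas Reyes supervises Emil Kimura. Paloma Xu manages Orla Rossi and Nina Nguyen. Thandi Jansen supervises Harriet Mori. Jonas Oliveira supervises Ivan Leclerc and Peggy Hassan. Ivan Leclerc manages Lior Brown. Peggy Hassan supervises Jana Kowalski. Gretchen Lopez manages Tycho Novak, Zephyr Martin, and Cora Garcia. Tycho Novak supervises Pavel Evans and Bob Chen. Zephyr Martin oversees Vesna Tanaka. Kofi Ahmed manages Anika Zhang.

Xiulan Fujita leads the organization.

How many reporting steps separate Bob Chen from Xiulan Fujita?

6

Chain from Bob Chen up to Xiulan Fujita: Bob Chen → Tycho Novak → Gretchen Lopez → Vikram Zhou → Talia Ishikawa → Yuki Usman → Xiulan Fujita. That is 6 steps up, so Bob Chen is 6 levels below Xiulan Fujita.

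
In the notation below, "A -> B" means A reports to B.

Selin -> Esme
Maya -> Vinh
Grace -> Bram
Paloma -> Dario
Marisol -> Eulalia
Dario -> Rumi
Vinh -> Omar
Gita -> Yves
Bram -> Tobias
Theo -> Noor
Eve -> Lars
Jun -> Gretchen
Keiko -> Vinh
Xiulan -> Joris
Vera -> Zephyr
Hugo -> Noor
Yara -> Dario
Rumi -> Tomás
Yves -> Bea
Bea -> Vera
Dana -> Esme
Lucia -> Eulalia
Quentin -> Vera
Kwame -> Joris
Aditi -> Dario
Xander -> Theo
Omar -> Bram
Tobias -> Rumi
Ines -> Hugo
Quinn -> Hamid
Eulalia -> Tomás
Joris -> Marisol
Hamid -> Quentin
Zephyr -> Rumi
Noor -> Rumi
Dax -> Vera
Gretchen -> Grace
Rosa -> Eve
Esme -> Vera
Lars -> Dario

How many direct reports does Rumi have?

4

Rumi directly manages Zephyr, Tobias, Dario, Noor. That is 4 direct reports.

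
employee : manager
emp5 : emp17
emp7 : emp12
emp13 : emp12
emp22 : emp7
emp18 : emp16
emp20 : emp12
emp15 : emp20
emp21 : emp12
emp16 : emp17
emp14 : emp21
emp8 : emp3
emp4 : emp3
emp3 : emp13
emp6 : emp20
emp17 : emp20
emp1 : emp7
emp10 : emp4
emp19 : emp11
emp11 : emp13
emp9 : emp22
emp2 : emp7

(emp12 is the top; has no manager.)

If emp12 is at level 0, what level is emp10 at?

Chain from emp10 up to emp12: emp10 → emp4 → emp3 → emp13 → emp12. That is 4 steps up, so emp10 is 4 levels below emp12.

4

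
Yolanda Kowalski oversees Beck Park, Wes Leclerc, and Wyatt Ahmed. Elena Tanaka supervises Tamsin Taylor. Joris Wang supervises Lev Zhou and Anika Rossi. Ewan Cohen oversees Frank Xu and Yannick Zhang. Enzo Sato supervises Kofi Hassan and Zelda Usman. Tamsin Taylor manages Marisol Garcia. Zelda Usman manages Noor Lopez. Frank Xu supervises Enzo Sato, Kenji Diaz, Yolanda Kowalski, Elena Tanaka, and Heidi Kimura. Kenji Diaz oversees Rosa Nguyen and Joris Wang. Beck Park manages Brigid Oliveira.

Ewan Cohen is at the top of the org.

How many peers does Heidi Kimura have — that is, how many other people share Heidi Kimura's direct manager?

Heidi Kimura reports to Frank Xu. Frank Xu's other direct reports are Enzo Sato, Kenji Diaz, Yolanda Kowalski, Elena Tanaka — 4 peers.

4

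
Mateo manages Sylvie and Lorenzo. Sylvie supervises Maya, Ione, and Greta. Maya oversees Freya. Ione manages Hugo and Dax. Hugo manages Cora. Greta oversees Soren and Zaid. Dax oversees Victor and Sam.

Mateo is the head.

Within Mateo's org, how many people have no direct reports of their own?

The people in Mateo's organization with no one reporting to them are Lorenzo, Zaid, Soren, Victor, Sam, Cora, Freya. That is 7.

7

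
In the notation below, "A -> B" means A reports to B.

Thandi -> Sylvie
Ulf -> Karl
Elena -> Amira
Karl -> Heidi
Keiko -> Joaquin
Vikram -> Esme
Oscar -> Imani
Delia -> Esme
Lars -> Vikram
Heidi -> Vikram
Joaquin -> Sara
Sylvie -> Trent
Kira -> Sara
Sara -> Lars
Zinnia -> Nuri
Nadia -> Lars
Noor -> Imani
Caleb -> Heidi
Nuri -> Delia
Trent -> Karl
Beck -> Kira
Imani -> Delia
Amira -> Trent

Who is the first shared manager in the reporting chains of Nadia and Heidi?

Nadia's chain of managers is Lars, Vikram, Esme. Heidi's chain of managers is Vikram, Esme. The first manager that appears in both chains is Vikram.

Vikram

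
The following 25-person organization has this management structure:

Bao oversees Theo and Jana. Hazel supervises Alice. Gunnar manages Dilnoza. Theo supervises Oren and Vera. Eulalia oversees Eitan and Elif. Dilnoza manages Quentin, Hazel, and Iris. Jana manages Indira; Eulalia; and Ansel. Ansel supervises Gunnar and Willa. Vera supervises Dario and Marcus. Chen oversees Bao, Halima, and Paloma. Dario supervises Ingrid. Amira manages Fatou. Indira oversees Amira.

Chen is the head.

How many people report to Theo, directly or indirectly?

Theo directly manages Vera, Oren. Under Vera: Marcus, Dario, Ingrid (3). Oren has no reports. So Theo's organization is 2 direct reports plus everyone under them: 4 + 1 = 5.

5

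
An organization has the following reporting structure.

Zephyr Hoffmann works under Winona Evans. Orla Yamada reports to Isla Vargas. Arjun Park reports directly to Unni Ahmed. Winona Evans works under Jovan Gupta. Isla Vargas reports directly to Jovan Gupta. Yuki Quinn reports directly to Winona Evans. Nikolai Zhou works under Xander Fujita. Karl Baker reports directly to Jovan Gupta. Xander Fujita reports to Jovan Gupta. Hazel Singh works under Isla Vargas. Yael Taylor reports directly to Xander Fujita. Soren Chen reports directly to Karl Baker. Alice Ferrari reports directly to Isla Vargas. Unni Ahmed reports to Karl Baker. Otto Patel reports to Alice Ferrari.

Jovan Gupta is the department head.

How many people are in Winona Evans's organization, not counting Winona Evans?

2

Winona Evans directly manages Yuki Quinn, Zephyr Hoffmann. Yuki Quinn has no reports. Zephyr Hoffmann has no reports. So Winona Evans's organization is 2 direct reports plus everyone under them: 1 + 1 = 2.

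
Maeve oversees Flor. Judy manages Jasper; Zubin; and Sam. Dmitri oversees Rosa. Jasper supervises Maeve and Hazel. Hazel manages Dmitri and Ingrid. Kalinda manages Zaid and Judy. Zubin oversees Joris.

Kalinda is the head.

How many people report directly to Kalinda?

2

Kalinda directly manages Judy, Zaid. That is 2 direct reports.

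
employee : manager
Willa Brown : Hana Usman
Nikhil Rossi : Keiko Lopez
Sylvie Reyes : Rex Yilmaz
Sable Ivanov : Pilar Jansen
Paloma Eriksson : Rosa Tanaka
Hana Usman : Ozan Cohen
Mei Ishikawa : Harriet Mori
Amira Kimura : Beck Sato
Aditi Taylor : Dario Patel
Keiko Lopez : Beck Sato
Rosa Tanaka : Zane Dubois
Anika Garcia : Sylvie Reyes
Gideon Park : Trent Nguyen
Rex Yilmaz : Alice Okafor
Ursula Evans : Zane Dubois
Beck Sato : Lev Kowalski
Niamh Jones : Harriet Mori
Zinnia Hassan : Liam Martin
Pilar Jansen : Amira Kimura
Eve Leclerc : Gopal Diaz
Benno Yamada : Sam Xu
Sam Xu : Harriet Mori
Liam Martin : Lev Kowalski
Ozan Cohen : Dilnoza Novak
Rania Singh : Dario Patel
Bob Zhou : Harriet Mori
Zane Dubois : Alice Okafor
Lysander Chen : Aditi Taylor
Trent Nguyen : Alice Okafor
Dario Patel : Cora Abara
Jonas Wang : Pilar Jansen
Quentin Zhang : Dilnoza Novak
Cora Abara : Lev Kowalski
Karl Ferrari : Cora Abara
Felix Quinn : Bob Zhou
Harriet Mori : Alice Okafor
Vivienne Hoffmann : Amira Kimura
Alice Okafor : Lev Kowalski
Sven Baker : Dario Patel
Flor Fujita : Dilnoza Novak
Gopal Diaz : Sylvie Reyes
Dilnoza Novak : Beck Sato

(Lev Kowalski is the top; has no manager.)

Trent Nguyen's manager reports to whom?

Trent Nguyen reports to Alice Okafor, and Alice Okafor reports to Lev Kowalski. So Trent Nguyen's skip-level manager is Lev Kowalski.

Lev Kowalski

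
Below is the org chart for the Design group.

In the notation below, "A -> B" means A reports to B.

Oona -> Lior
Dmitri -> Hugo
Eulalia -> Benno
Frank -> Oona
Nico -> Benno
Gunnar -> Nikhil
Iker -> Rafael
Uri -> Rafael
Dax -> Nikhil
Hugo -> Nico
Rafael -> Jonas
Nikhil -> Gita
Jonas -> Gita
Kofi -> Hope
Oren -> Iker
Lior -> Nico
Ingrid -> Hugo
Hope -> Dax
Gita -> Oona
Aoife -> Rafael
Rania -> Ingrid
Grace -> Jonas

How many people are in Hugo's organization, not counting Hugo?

3

Hugo directly manages Ingrid, Dmitri. Under Ingrid: Rania (1). Dmitri has no reports. So Hugo's organization is 2 direct reports plus everyone under them: 2 + 1 = 3.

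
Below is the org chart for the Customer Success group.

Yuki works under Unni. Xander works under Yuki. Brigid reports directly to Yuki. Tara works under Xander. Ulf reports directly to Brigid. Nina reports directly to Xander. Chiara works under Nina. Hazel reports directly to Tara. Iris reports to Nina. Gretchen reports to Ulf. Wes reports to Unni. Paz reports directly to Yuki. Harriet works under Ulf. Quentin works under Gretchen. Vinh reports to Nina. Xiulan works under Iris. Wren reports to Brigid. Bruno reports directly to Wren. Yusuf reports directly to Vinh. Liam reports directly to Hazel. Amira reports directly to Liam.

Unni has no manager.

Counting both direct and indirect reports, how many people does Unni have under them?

21

Unni directly manages Yuki, Wes. Under Yuki: Paz, Brigid, Wren, Bruno, Ulf, Harriet, Gretchen, Quentin, Xander, Nina, Vinh, Yusuf, Iris, Xiulan, Chiara, Tara, Hazel, Liam, Amira (19). Wes has no reports. So Unni's organization is 2 direct reports plus everyone under them: 20 + 1 = 21.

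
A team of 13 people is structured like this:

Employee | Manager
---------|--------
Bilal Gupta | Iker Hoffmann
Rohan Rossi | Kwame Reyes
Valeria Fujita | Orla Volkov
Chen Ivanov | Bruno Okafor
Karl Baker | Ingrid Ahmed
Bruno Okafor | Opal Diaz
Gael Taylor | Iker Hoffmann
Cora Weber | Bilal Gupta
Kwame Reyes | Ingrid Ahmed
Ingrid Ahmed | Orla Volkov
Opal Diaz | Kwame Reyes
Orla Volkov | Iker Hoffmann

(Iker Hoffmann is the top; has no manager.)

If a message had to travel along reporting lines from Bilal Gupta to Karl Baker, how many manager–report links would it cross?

Bilal Gupta is 1 level below Iker Hoffmann, and Karl Baker is 3 levels below Iker Hoffmann (their lowest common manager). The shortest path runs up from Bilal Gupta to Iker Hoffmann and back down to Karl Baker: 1 + 3 = 4 links.

4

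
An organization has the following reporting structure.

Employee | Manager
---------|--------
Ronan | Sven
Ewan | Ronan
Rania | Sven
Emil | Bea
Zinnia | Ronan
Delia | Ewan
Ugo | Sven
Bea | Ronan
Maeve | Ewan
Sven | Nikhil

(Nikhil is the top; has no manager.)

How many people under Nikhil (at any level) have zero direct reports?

6

The people in Nikhil's organization with no one reporting to them are Rania, Zinnia, Emil, Delia, Maeve, Ugo. That is 6.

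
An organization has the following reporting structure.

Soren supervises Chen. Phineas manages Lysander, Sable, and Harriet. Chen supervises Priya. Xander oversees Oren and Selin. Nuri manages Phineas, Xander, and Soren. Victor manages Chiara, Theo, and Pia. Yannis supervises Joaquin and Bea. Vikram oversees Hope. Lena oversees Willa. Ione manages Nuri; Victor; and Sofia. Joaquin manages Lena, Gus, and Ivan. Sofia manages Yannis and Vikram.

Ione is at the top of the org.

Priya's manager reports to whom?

Priya reports to Chen, and Chen reports to Soren. So Priya's skip-level manager is Soren.

Soren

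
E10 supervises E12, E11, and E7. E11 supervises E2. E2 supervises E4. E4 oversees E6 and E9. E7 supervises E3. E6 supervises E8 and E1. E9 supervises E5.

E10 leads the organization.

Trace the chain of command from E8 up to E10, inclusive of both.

E8 -> E6 -> E4 -> E2 -> E11 -> E10

E8 reports to E6. E6 reports to E4. E4 reports to E2. E2 reports to E11. E11 reports to E10. E10 is at the top.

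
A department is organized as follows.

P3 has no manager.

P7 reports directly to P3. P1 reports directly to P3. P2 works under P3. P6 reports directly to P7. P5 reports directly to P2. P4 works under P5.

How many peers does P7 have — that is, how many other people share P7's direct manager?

2

P7 reports to P3. P3's other direct reports are P1, P2 — 2 peers.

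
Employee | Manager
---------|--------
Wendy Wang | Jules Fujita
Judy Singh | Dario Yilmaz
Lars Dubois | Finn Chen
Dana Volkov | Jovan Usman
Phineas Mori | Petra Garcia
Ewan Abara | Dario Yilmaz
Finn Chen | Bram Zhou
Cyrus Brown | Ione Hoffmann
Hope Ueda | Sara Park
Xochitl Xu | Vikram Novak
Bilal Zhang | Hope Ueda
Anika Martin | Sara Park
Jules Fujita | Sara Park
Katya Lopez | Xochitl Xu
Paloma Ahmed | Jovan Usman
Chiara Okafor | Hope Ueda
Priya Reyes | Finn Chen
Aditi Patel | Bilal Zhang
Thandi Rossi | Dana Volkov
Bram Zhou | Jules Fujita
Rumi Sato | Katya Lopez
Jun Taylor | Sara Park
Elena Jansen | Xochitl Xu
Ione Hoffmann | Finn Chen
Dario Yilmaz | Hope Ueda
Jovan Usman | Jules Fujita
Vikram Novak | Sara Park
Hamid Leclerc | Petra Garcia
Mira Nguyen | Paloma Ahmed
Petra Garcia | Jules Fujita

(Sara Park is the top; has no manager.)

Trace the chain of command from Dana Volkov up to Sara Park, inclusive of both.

Dana Volkov -> Jovan Usman -> Jules Fujita -> Sara Park

Dana Volkov reports to Jovan Usman. Jovan Usman reports to Jules Fujita. Jules Fujita reports to Sara Park. Sara Park is at the top.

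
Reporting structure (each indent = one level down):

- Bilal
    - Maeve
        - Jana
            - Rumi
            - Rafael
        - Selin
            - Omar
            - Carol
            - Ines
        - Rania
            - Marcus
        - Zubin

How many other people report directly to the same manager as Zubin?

Zubin reports to Maeve. Maeve's other direct reports are Jana, Selin, Rania — 3 peers.

3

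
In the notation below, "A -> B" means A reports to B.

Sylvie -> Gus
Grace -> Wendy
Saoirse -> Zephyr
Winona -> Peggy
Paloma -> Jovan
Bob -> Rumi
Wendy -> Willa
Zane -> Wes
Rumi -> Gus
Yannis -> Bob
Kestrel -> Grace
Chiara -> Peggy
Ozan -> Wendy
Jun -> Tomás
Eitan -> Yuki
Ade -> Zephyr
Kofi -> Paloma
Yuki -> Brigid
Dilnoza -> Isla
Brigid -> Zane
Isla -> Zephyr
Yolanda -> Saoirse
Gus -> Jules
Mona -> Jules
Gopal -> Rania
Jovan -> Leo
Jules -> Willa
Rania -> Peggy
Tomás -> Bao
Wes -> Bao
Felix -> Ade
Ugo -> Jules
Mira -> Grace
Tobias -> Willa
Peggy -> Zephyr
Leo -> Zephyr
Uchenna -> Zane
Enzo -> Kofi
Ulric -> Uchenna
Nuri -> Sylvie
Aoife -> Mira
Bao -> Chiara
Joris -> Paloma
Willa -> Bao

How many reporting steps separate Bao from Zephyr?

3

Chain from Bao up to Zephyr: Bao → Chiara → Peggy → Zephyr. That is 3 steps up, so Bao is 3 levels below Zephyr.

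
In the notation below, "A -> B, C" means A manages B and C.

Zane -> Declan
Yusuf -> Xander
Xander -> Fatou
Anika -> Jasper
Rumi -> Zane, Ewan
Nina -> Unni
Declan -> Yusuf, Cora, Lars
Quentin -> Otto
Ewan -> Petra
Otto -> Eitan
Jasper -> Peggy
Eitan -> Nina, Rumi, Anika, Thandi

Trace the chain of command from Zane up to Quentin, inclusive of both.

Zane -> Rumi -> Eitan -> Otto -> Quentin

Zane reports to Rumi. Rumi reports to Eitan. Eitan reports to Otto. Otto reports to Quentin. Quentin is at the top.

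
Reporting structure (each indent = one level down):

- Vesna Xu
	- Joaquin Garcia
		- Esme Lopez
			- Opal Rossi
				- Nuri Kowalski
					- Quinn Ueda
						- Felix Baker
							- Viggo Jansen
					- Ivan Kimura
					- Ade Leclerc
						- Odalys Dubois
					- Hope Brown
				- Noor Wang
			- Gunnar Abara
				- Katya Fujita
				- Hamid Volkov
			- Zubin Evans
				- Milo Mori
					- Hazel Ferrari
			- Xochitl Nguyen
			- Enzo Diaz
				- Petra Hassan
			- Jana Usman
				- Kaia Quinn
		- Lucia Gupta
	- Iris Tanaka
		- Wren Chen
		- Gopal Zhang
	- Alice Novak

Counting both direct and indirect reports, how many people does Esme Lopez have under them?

Esme Lopez directly manages Opal Rossi, Gunnar Abara, Zubin Evans, Xochitl Nguyen, Enzo Diaz, Jana Usman. Under Opal Rossi: Noor Wang, Nuri Kowalski, Hope Brown, Ade Leclerc, Odalys Dubois, Ivan Kimura, Quinn Ueda, Felix Baker, Viggo Jansen (9). Under Gunnar Abara: Hamid Volkov, Katya Fujita (2). Under Zubin Evans: Milo Mori, Hazel Ferrari (2). Xochitl Nguyen has no reports. Under Enzo Diaz: Petra Hassan (1). Under Jana Usman: Kaia Quinn (1). So Esme Lopez's organization is 6 direct reports plus everyone under them: 10 + 3 + 3 + 1 + 2 + 2 = 21.

21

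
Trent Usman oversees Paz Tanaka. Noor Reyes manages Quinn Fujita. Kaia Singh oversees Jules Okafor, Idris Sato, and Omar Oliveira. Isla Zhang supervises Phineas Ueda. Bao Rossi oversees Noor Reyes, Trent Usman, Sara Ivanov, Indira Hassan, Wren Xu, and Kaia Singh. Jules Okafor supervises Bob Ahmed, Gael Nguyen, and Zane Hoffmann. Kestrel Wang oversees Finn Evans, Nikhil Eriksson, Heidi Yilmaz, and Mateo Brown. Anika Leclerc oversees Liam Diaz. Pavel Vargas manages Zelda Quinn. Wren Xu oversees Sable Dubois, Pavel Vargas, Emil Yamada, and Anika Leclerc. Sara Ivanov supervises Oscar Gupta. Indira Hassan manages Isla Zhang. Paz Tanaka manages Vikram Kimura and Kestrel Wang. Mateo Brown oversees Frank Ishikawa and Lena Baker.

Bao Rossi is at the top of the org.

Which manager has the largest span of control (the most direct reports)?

Direct-report counts: Bao Rossi has 6; Kaia Singh has 3; Jules Okafor has 3; Indira Hassan has 1; Isla Zhang has 1; Trent Usman has 1; Paz Tanaka has 2; Kestrel Wang has 4; Mateo Brown has 2; Noor Reyes has 1; Sara Ivanov has 1; Wren Xu has 4; Pavel Vargas has 1; Anika Leclerc has 1. The largest is 6, held by Bao Rossi.

Bao Rossi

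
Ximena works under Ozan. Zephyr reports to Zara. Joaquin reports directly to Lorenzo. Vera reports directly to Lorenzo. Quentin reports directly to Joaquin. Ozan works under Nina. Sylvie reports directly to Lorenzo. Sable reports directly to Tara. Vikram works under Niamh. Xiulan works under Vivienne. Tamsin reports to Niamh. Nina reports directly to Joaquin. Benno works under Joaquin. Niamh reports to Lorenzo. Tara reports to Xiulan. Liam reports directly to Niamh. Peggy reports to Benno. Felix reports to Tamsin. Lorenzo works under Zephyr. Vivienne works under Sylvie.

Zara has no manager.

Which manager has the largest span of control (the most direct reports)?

Lorenzo

Direct-report counts: Zara has 1; Zephyr has 1; Lorenzo has 4; Sylvie has 1; Vivienne has 1; Xiulan has 1; Tara has 1; Niamh has 3; Tamsin has 1; Joaquin has 3; Benno has 1; Nina has 1; Ozan has 1. The largest is 4, held by Lorenzo.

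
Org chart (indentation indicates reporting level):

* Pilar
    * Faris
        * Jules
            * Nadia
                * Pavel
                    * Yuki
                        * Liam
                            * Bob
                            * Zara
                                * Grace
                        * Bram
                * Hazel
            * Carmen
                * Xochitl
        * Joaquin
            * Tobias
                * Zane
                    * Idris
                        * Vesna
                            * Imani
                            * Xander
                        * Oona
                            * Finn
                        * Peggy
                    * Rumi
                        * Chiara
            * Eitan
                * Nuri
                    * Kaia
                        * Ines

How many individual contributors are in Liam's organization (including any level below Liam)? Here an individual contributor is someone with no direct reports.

2

The people in Liam's organization with no one reporting to them are Grace, Bob. That is 2.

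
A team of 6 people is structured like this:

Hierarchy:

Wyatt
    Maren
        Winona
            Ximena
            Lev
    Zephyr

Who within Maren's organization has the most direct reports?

Winona

Direct-report counts within Maren's organization: Maren has 1; Winona has 2. The largest is 2, held by Winona.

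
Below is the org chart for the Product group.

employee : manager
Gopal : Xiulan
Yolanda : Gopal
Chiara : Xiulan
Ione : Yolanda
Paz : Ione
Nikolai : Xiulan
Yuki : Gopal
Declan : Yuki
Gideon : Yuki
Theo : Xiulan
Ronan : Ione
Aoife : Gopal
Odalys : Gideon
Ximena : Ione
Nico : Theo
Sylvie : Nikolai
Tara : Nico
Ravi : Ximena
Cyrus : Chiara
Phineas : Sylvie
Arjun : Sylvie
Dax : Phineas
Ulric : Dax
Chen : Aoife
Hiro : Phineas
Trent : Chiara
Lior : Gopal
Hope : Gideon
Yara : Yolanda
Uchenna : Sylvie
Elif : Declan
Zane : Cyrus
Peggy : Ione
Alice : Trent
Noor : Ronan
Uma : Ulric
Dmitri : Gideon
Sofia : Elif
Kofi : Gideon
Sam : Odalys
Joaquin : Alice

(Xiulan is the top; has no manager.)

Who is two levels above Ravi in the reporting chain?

Ravi reports to Ximena, and Ximena reports to Ione. So Ravi's skip-level manager is Ione.

Ione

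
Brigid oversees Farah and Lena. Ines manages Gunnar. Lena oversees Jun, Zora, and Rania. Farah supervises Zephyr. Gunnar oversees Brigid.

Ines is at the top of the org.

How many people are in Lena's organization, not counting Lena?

Lena directly manages Rania, Zora, Jun. Rania has no reports. Zora has no reports. Jun has no reports. So Lena's organization is 3 direct reports plus everyone under them: 1 + 1 + 1 = 3.

3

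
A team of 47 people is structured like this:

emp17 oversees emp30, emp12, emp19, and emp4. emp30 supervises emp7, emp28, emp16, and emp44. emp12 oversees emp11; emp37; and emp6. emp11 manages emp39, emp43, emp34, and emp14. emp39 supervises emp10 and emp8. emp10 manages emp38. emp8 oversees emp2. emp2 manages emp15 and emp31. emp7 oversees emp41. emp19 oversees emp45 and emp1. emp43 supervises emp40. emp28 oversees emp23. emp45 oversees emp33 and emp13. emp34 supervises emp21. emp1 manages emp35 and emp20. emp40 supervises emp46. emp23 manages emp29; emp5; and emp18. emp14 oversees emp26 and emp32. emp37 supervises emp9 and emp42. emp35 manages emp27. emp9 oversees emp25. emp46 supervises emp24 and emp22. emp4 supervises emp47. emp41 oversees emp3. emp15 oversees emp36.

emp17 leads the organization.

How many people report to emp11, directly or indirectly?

18

emp11 directly manages emp39, emp43, emp34, emp14. Under emp39: emp8, emp2, emp31, emp15, emp36, emp10, emp38 (7). Under emp43: emp40, emp46, emp22, emp24 (4). Under emp34: emp21 (1). Under emp14: emp32, emp26 (2). So emp11's organization is 4 direct reports plus everyone under them: 8 + 5 + 2 + 3 = 18.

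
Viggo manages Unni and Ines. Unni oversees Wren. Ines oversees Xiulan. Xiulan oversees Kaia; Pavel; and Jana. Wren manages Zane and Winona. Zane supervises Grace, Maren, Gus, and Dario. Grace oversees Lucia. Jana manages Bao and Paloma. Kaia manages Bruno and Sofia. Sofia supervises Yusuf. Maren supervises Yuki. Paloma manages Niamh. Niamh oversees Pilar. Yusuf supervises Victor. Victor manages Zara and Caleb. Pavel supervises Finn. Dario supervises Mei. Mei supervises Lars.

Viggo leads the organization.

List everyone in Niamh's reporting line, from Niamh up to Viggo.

Niamh reports to Paloma. Paloma reports to Jana. Jana reports to Xiulan. Xiulan reports to Ines. Ines reports to Viggo. Viggo is at the top.

Niamh -> Paloma -> Jana -> Xiulan -> Ines -> Viggo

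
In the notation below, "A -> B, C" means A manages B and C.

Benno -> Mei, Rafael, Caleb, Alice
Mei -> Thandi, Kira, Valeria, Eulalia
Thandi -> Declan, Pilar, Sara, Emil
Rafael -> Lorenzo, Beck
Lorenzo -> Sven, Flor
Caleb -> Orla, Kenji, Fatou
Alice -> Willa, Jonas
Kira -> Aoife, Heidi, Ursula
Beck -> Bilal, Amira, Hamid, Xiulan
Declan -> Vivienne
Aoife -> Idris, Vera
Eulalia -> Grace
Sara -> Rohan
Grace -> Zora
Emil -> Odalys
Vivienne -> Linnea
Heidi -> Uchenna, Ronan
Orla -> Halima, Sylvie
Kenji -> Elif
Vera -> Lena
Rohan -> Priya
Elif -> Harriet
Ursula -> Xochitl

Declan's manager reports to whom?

Declan reports to Thandi, and Thandi reports to Mei. So Declan's skip-level manager is Mei.

Mei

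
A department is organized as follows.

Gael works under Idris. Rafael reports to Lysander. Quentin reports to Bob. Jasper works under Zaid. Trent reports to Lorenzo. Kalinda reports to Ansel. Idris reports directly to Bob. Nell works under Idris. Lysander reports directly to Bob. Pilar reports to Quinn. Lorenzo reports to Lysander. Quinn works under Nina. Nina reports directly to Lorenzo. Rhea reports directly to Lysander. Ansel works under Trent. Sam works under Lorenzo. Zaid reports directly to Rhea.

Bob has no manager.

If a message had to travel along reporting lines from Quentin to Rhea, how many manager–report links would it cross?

3

Quentin is 1 level below Bob, and Rhea is 2 levels below Bob (their lowest common manager). The shortest path runs up from Quentin to Bob and back down to Rhea: 1 + 2 = 3 links.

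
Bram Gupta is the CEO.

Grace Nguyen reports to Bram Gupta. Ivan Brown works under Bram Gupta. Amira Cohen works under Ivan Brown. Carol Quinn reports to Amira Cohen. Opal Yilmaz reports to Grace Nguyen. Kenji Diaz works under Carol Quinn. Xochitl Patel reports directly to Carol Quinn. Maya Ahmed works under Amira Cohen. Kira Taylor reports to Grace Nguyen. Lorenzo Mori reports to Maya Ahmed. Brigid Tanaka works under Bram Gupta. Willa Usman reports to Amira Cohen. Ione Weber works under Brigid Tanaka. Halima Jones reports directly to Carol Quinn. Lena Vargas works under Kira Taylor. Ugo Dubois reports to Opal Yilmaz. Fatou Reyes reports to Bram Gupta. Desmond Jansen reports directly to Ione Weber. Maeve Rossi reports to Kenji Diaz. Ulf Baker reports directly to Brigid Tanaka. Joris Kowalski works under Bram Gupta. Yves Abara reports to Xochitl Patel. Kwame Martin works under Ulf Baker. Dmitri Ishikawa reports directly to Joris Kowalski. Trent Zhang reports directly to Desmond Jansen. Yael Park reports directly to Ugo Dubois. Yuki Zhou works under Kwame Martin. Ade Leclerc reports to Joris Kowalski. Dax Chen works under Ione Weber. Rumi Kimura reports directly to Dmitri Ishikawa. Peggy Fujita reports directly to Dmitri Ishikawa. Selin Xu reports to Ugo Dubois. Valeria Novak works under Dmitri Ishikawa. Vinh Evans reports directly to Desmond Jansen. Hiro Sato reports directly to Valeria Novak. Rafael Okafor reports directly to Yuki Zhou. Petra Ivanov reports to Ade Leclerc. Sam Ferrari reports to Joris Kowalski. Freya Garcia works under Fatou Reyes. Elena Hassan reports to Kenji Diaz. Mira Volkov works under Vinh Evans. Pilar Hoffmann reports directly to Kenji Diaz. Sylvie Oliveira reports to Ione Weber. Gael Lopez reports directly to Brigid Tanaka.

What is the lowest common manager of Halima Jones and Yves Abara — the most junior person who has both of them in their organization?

Carol Quinn

Halima Jones's chain of managers is Carol Quinn, Amira Cohen, Ivan Brown, Bram Gupta. Yves Abara's chain of managers is Xochitl Patel, Carol Quinn, Amira Cohen, Ivan Brown, Bram Gupta. The first manager that appears in both chains is Carol Quinn.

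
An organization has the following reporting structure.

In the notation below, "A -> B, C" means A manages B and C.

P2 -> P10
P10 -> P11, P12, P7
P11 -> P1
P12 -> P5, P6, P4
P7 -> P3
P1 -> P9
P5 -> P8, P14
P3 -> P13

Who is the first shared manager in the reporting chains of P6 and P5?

P6's chain of managers is P12, P10, P2. P5's chain of managers is P12, P10, P2. The first manager that appears in both chains is P12.

P12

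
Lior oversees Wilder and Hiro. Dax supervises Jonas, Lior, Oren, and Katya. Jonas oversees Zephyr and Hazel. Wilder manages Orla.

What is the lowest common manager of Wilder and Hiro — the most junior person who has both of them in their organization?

Lior

Wilder's chain of managers is Lior, Dax. Hiro's chain of managers is Lior, Dax. The first manager that appears in both chains is Lior.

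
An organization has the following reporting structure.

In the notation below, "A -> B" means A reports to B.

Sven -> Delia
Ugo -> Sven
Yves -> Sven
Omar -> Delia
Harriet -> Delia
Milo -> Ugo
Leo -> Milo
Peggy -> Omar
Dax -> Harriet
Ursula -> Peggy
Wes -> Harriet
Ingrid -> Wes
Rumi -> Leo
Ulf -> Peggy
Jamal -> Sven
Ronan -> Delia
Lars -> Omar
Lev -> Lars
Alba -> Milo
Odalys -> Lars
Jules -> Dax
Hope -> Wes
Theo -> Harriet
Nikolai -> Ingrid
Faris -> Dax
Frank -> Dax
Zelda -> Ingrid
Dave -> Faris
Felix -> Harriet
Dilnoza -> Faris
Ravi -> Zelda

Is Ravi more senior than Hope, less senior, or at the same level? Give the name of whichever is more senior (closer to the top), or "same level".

Hope

Ravi is 5 levels below Delia; Hope is 3. Hope is higher.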